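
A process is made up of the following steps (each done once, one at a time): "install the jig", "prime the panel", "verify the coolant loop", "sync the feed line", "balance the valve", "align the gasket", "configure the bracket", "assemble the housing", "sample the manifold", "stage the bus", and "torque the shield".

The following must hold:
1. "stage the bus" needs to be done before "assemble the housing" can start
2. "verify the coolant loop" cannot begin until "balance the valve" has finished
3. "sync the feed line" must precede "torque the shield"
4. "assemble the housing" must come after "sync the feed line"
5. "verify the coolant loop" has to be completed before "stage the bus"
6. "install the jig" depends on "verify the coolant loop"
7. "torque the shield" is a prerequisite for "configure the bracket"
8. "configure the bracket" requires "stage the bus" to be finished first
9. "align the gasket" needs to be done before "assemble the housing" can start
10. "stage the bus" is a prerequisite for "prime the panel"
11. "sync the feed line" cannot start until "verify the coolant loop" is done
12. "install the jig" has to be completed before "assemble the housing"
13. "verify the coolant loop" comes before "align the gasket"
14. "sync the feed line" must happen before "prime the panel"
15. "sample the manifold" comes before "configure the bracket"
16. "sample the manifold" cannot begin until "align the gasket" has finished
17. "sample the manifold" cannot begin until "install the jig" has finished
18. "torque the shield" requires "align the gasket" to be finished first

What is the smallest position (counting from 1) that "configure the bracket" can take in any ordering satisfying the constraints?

9

Every step that must precede "configure the bracket" has to come before it. Tracing all chains that end at "configure the bracket", those steps are: "install the jig", "verify the coolant loop", "sync the feed line", "balance the valve", "align the gasket", "sample the manifold", "stage the bus", "torque the shield" — 8 in total.
So at minimum 8 steps come before "configure the bracket", putting "configure the bracket" no earlier than position 9. That position is achievable by scheduling exactly those predecessors first.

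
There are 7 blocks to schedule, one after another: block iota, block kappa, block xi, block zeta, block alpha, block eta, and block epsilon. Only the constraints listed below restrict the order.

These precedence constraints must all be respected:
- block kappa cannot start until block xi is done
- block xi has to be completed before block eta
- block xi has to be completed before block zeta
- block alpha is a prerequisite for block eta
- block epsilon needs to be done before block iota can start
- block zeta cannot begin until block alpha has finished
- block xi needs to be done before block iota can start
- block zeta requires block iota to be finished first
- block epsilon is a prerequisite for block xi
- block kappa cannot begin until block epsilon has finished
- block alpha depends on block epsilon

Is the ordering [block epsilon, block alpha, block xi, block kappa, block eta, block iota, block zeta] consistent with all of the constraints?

Yes

Every stated constraint is respected: block alpha sits at position 2, ahead of block zeta at position 7, and each of the other listed pairs likewise has the predecessor earlier in the sequence.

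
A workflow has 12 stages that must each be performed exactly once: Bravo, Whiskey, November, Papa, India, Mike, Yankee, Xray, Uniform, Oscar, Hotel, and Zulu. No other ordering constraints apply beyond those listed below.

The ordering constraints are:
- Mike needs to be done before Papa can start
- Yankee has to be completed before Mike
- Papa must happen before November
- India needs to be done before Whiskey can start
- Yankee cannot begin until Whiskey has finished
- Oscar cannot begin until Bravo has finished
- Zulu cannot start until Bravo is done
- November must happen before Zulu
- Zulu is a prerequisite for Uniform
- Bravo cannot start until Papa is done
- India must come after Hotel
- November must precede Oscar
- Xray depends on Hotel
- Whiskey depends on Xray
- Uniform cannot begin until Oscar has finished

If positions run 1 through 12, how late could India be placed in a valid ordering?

The stages that are forced after India, directly or by a chain of constraints, are Bravo, Whiskey, November, Papa, Mike, Yankee, Uniform, Oscar, Zulu. That's 9 stages.
With 9 mandatory successors out of 12 stages total, the latest slot for India is 12−9 = 3, and it's reachable by doing all non-successors before India.

3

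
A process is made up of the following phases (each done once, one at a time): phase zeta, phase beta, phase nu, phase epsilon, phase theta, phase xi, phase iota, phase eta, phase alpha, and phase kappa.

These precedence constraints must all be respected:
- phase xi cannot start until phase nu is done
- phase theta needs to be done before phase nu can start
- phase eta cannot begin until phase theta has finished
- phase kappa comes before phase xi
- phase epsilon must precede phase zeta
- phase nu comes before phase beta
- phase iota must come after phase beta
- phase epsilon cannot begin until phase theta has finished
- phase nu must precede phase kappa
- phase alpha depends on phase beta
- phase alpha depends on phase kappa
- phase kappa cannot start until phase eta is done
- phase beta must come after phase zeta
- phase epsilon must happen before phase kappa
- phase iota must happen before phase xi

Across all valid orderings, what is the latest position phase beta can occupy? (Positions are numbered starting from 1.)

7

The phases that are forced after phase beta, directly or by a chain of constraints, are phase xi, phase iota, phase alpha. That's 3 phases.
So at least 3 phases follow phase beta, putting phase beta no later than position 7. That position is achievable by scheduling everything else first.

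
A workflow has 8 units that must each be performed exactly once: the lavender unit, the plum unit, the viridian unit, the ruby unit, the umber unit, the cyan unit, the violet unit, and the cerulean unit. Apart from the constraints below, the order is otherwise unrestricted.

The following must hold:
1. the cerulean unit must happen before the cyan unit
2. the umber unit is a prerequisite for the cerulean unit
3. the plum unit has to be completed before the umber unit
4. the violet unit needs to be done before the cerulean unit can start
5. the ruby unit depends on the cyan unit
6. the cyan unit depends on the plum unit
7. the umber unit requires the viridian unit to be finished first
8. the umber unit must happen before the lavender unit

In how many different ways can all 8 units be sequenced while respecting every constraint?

34

The units with no prerequisites are the plum unit, the viridian unit, the violet unit; any of them can be placed first.
Counting all ways to extend the partial order to a total order gives 34.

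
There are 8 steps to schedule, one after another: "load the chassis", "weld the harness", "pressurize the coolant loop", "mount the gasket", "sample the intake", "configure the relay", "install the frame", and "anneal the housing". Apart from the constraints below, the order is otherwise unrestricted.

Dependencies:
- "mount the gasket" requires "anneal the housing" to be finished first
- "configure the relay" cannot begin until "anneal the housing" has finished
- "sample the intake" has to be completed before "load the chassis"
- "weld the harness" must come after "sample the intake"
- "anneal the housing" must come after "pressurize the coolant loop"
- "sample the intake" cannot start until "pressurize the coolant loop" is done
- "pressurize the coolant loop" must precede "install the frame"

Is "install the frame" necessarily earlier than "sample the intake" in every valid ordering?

No

No chain of constraints connects "install the frame" to "sample the intake" in either direction.
There exist valid orderings with "sample the intake" before "install the frame", so "install the frame" is not required to come first.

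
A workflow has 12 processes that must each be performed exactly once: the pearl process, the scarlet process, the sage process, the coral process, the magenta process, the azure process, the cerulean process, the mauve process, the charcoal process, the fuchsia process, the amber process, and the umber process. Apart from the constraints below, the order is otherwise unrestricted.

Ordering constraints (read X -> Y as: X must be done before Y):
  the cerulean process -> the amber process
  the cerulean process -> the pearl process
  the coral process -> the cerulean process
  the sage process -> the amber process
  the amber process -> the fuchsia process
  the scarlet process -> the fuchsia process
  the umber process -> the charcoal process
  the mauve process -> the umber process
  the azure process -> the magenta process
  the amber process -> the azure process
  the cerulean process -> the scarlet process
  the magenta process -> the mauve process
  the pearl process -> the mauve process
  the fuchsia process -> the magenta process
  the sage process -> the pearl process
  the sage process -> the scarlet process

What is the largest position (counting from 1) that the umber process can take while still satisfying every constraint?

11

The only process forced after the umber process (directly or by a chain) is the charcoal process.
So at least 1 process follows the umber process, putting the umber process no later than position 11. That position is achievable by scheduling everything else first.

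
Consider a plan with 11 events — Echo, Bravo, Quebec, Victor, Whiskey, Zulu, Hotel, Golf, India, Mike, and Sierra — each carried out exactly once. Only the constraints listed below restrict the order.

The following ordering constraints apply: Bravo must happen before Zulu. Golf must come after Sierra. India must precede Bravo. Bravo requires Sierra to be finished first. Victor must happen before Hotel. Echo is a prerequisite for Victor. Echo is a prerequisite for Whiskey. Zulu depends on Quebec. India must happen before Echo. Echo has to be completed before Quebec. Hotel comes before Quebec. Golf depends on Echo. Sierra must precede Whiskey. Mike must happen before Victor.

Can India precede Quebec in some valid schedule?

Yes

The constraints force India before Quebec, so yes — every valid ordering has India earlier.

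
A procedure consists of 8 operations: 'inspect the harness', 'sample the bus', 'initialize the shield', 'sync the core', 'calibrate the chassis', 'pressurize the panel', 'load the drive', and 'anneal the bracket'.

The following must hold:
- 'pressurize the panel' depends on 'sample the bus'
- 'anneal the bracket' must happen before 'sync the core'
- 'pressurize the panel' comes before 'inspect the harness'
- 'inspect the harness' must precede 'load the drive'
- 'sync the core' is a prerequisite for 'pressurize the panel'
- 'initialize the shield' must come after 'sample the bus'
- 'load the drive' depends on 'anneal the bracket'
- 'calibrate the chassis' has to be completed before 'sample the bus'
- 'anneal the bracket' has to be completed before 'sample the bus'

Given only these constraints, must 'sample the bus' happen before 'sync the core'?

Nothing in the constraints links 'sample the bus' and 'sync the core'; they are unordered relative to each other.
So 'sample the bus' can come before 'sync the core' or after — it is not forced.

No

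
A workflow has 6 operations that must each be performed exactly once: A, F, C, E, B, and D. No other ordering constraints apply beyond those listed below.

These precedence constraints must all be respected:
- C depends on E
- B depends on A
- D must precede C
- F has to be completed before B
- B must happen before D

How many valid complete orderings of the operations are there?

3 operations have no prerequisites (A, F, E), so any of them could come first.
Counting all ways to extend the partial order to a total order gives 10.

10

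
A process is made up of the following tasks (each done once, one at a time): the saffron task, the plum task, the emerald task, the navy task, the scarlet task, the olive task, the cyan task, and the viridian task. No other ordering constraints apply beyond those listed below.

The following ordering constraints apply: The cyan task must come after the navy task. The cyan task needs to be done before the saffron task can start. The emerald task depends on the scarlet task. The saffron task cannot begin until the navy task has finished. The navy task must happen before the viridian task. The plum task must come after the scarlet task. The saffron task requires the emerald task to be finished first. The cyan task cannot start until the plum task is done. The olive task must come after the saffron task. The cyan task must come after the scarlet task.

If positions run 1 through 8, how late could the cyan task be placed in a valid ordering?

Following every chain forward from the cyan task, the tasks that must come later are the saffron task, the olive task — 2 of them.
With 2 mandatory successors out of 8 tasks total, the latest slot for the cyan task is 8−2 = 6, and it's reachable by doing all non-successors before the cyan task.

6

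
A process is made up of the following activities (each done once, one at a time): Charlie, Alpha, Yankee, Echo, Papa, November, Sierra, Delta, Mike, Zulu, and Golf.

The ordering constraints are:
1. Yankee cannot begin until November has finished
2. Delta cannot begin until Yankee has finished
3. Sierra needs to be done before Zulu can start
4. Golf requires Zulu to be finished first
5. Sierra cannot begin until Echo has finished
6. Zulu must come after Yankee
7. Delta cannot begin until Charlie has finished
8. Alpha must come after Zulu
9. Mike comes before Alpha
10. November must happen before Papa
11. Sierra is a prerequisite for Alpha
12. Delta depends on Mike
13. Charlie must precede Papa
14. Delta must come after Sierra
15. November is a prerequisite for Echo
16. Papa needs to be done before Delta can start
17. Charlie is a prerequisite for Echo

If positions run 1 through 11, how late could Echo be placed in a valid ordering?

The activities that are forced after Echo, directly or by a chain of constraints, are Alpha, Sierra, Delta, Zulu, Golf. That's 5 activities.
So at least 5 activities follow Echo, putting Echo no later than position 6. That position is achievable by scheduling everything else first.

6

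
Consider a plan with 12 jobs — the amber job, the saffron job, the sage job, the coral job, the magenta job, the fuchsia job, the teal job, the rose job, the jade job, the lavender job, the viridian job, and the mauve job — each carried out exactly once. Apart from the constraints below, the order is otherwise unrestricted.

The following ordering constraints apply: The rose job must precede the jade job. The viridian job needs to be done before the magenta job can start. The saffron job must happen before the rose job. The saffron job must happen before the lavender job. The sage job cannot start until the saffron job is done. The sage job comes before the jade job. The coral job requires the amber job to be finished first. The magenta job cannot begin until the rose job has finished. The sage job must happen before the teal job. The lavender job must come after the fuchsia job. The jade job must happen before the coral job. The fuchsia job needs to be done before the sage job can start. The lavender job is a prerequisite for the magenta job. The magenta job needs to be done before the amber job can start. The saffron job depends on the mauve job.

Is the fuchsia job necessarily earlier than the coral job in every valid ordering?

Yes

There is a constraint chain the fuchsia job → the sage job → the jade job → the coral job.
Hence the fuchsia job necessarily comes before the coral job.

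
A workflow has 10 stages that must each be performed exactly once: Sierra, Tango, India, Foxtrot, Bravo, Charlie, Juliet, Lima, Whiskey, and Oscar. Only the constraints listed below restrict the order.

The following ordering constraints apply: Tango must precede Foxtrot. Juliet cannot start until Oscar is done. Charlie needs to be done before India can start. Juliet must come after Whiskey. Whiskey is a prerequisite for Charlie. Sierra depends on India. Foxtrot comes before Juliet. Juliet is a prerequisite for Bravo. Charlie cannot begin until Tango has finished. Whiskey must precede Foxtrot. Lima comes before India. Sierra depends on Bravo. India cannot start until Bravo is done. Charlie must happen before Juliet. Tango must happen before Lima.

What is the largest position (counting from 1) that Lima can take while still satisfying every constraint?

Every stage that must follow Lima has to come after it. Tracing all chains starting from Lima, those stages are: Sierra, India — 2 in total.
So at least 2 stages follow Lima, putting Lima no later than position 8. That position is achievable by scheduling everything else first.

8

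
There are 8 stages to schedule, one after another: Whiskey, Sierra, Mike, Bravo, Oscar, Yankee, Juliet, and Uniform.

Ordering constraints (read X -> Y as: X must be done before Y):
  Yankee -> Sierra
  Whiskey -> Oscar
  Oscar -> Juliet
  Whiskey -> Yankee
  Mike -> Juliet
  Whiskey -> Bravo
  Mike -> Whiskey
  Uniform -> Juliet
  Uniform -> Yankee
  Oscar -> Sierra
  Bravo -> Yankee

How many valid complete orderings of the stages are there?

2 stages have no prerequisites (Mike, Uniform), so any of them could come first.
Systematically extending each partial ordering one stage at a time and counting, there are 42 complete orderings.

42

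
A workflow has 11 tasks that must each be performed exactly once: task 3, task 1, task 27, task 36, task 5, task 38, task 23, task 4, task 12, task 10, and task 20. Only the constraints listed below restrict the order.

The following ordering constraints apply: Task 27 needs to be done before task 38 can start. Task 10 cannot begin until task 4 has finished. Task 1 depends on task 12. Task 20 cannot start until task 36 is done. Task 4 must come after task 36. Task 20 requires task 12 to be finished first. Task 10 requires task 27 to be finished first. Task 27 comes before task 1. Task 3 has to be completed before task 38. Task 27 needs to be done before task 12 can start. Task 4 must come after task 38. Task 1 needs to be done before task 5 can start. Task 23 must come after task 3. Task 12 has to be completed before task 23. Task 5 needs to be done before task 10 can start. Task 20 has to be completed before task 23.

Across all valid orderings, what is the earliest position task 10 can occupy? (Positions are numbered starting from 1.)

Working backwards through the constraints from task 10, its full set of required predecessors is task 3, task 1, task 27, task 36, task 5, task 38, task 4, task 12 — 8 of them.
So at minimum 8 tasks come before task 10, putting task 10 no earlier than position 9. That position is achievable by scheduling exactly those predecessors first.

9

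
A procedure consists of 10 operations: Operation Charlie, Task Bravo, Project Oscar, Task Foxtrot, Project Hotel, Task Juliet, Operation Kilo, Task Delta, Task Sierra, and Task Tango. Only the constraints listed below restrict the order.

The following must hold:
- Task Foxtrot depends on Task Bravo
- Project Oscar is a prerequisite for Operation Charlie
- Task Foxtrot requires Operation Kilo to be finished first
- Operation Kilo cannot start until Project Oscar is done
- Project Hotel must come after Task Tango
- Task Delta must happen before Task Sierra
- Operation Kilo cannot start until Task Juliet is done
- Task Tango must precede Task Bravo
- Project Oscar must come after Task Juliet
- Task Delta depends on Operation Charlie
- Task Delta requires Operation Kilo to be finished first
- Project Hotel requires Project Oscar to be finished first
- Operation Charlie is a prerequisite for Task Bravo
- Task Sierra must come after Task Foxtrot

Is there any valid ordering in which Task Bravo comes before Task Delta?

Yes

Nothing in the constraints forces Task Delta before Task Bravo — there is no chain from Task Delta to Task Bravo.
So a valid ordering placing Task Bravo earlier than Task Delta exists.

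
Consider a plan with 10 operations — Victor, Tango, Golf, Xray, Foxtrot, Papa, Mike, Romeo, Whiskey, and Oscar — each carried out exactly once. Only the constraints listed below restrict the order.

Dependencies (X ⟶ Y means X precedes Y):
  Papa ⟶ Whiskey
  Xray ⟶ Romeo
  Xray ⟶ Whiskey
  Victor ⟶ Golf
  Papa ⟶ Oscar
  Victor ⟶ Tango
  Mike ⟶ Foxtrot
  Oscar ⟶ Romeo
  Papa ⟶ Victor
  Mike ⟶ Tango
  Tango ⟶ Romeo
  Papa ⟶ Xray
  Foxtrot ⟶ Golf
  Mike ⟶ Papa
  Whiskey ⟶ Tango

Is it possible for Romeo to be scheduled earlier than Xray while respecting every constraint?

Following Xray → Romeo, Xray must precede Romeo in every valid ordering.
Hence Romeo can never be scheduled before Xray.

No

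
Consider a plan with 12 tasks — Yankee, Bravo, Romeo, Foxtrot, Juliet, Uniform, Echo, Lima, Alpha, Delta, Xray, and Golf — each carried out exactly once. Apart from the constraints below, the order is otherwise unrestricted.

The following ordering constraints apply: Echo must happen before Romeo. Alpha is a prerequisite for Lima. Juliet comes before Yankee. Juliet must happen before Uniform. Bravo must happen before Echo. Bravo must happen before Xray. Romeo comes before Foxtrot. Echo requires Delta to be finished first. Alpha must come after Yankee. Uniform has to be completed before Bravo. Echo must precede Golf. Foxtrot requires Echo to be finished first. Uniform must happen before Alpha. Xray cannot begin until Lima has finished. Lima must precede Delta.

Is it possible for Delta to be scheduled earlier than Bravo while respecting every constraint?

Yes

No chain of constraints runs from Bravo to Delta, so Bravo is not required to come first.
So a valid ordering placing Delta earlier than Bravo exists.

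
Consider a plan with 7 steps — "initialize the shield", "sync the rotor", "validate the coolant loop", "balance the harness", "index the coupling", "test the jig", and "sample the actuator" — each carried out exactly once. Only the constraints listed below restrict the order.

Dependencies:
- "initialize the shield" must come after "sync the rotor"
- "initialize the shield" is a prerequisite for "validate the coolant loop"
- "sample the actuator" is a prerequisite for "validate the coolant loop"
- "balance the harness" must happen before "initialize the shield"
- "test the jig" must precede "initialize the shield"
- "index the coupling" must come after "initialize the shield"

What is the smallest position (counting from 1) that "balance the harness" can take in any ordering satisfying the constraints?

"balance the harness" has no prerequisites at all, so it can go in position 1.

1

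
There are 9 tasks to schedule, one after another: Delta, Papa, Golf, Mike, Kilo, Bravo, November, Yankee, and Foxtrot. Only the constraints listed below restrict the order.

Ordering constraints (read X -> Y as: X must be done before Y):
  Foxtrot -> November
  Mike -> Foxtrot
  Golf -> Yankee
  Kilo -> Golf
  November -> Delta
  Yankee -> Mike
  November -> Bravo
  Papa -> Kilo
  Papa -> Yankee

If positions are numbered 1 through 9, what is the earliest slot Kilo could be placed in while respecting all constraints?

Working backwards through the constraints from Kilo, its only required predecessor is Papa.
So at minimum 1 task comes before Kilo, putting Kilo no earlier than position 2. That position is achievable by scheduling exactly that predecessor first.

2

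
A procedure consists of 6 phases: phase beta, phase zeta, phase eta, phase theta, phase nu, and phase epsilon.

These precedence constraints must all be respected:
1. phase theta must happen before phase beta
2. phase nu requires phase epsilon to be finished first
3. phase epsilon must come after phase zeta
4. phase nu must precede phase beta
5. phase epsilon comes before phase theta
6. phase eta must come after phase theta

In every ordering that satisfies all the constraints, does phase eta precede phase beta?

Phase eta and phase beta are not related by any chain of constraints.
There exist valid orderings with phase beta before phase eta, so phase eta is not required to come first.

No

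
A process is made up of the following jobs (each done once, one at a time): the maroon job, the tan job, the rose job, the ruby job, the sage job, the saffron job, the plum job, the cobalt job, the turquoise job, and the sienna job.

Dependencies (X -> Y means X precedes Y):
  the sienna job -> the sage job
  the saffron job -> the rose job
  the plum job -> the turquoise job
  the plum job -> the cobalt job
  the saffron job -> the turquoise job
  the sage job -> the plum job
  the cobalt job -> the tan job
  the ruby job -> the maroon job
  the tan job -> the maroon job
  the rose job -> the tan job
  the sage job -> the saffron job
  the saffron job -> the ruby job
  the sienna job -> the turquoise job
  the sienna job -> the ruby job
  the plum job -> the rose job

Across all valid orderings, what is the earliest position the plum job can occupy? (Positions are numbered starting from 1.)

Every job that must precede the plum job has to come before it. Tracing all chains that end at the plum job, those jobs are: the sage job, the sienna job — 2 in total.
So at minimum 2 jobs come before the plum job, putting the plum job no earlier than position 3. That position is achievable by scheduling exactly those predecessors first.

3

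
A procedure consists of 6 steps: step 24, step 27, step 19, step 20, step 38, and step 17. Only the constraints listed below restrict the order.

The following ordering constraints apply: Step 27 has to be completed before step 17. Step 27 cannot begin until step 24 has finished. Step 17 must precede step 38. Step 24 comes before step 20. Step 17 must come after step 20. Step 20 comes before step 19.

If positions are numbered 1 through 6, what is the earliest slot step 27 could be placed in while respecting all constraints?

2

Working backwards through the constraints from step 27, its only required predecessor is step 24.
With 1 mandatory predecessor, the earliest step 27 can sit is position 1+1 = 2, and placing just that one first achieves it.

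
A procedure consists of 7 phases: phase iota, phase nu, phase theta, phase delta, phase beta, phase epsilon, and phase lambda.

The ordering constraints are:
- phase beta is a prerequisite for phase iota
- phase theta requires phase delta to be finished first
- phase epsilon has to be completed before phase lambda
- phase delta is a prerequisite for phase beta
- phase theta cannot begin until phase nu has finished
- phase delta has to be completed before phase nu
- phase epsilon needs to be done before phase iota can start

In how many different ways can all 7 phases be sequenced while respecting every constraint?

The phases with no prerequisites are phase delta, phase epsilon; any of them can be placed first.
Counting all ways to extend the partial order to a total order gives 111.

111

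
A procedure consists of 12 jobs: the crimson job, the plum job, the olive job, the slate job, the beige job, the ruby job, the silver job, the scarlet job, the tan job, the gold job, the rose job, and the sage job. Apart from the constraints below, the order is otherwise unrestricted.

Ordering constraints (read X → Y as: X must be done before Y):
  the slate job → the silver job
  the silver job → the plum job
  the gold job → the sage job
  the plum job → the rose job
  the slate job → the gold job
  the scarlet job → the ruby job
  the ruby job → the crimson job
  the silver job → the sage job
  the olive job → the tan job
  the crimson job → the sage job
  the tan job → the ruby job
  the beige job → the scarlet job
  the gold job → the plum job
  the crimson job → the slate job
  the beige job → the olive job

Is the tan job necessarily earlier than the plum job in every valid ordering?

Yes

There is a constraint chain the tan job → the ruby job → the crimson job → the slate job → the gold job → the plum job.
Hence the tan job necessarily comes before the plum job.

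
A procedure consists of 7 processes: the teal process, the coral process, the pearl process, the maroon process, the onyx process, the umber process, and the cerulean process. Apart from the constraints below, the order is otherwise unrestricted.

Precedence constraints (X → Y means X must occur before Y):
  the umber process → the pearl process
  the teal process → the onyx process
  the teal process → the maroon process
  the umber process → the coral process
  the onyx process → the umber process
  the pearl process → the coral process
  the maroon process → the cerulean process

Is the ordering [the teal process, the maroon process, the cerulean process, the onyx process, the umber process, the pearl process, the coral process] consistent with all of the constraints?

Going through the constraints one by one, each required predecessor appears earlier in the sequence than its dependent — e.g. the teal process (position 1) is before the onyx process (position 4), as required.

Yes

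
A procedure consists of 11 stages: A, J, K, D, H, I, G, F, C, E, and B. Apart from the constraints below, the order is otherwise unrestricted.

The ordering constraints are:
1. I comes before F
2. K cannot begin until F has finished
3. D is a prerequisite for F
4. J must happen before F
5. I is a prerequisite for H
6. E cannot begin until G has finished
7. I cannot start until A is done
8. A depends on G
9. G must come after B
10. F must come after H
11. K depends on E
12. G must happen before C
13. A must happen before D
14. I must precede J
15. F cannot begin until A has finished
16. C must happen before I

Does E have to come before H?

No chain of constraints connects E to H in either direction.
There exist valid orderings with H before E, so E is not required to come first.

No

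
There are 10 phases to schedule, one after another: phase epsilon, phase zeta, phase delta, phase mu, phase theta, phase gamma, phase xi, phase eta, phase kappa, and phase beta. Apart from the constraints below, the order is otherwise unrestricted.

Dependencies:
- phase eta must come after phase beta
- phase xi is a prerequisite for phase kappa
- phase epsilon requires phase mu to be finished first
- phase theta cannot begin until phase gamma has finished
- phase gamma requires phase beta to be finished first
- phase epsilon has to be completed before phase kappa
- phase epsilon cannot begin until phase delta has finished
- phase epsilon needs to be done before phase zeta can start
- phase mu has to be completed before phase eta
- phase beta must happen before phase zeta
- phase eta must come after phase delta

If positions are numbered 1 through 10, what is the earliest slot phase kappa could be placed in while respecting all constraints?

The phases that are forced before phase kappa, directly or transitively, are phase epsilon, phase delta, phase mu, phase xi. That's 4 phases.
With 4 mandatory predecessors, the earliest phase kappa can sit is position 4+1 = 5, and placing just those 4 first achieves it.

5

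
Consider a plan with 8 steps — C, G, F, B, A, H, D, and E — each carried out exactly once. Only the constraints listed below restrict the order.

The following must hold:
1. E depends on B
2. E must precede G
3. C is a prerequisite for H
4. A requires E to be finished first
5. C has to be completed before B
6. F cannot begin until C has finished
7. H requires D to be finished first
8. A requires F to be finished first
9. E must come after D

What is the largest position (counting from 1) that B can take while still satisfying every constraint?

5

Every step that must follow B has to come after it. Tracing all chains starting from B, those steps are: G, A, E — 3 in total.
With 3 mandatory successors out of 8 steps total, the latest slot for B is 8−3 = 5, and it's reachable by doing all non-successors before B.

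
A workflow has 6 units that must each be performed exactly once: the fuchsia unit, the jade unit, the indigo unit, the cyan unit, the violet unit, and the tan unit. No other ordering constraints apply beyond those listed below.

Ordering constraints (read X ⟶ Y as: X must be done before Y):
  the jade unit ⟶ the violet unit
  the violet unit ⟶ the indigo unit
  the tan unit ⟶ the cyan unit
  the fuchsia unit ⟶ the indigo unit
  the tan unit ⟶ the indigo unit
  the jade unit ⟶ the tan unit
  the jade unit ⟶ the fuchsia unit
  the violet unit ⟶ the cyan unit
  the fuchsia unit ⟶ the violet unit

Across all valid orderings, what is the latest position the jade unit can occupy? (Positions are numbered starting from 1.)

Following every chain forward from the jade unit, the units that must come later are the fuchsia unit, the indigo unit, the cyan unit, the violet unit, the tan unit — 5 of them.
With 5 mandatory successors out of 6 units total, the latest slot for the jade unit is 6−5 = 1, and it's reachable by doing all non-successors before the jade unit.

1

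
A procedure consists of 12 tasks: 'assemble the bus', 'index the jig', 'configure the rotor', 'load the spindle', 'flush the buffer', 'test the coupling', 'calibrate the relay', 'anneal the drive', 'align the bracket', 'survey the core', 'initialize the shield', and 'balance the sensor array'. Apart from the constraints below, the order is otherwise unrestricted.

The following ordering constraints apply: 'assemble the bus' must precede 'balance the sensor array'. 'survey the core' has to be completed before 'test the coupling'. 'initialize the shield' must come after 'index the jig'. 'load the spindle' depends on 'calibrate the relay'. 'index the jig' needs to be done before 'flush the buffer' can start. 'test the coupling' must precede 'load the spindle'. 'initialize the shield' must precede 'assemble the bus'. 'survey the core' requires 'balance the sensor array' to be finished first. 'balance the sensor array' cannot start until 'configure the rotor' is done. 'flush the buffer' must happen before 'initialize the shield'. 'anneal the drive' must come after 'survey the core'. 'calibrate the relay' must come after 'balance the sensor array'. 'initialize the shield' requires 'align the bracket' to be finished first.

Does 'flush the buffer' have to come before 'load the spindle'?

Yes

Chaining the stated constraints: 'flush the buffer' → 'initialize the shield' → 'assemble the bus' → 'balance the sensor array' → 'calibrate the relay' → 'load the spindle'.
Hence 'flush the buffer' necessarily comes before 'load the spindle'.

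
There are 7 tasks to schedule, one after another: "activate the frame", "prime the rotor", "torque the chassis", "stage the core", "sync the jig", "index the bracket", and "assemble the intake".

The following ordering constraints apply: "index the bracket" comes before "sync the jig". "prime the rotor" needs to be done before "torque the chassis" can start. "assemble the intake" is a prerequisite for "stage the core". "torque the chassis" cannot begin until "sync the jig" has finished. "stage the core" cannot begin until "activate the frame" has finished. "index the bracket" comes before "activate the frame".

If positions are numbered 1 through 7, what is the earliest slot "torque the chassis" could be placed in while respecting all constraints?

4

The tasks that are forced before "torque the chassis", directly or transitively, are "prime the rotor", "sync the jig", "index the bracket". That's 3 tasks.
So at minimum 3 tasks come before "torque the chassis", putting "torque the chassis" no earlier than position 4. That position is achievable by scheduling exactly those predecessors first.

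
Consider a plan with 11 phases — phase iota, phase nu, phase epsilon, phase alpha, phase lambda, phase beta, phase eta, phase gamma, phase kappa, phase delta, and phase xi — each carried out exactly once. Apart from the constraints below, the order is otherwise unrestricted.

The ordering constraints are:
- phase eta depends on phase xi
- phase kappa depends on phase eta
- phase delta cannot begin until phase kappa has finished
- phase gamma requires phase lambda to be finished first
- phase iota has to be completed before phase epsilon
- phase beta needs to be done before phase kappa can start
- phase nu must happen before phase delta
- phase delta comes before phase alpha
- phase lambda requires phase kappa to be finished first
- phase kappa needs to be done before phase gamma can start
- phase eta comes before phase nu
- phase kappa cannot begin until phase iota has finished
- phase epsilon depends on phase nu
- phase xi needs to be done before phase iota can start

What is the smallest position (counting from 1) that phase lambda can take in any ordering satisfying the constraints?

Working backwards through the constraints from phase lambda, its full set of required predecessors is phase iota, phase beta, phase eta, phase kappa, phase xi — 5 of them.
With 5 mandatory predecessors, the earliest phase lambda can sit is position 5+1 = 6, and placing just those 5 first achieves it.

6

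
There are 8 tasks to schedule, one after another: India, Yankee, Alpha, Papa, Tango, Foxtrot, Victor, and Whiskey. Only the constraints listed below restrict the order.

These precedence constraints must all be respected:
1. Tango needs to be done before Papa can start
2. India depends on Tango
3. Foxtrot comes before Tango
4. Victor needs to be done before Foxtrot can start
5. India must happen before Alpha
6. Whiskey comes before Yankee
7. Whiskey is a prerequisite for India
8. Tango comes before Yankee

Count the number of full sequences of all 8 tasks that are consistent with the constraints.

51

The tasks with no prerequisites are Victor, Whiskey; any of them can be placed first.
Enumerating by repeatedly choosing an available task (one whose prerequisites are all placed) gives 51 distinct complete orderings.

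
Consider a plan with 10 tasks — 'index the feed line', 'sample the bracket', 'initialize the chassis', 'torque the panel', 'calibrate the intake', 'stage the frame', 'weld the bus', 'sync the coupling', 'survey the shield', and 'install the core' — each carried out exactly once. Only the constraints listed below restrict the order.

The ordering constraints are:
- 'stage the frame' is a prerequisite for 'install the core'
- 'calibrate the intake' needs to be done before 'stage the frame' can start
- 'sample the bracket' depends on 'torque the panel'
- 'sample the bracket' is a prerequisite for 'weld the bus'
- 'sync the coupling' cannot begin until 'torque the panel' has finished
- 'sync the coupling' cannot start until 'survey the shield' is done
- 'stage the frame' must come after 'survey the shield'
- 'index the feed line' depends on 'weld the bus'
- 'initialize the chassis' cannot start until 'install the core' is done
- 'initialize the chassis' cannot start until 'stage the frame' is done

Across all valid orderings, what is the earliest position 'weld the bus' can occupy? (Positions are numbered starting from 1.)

3

Working backwards through the constraints from 'weld the bus', its full set of required predecessors is 'sample the bracket', 'torque the panel' — 2 of them.
So at minimum 2 tasks come before 'weld the bus', putting 'weld the bus' no earlier than position 3. That position is achievable by scheduling exactly those predecessors first.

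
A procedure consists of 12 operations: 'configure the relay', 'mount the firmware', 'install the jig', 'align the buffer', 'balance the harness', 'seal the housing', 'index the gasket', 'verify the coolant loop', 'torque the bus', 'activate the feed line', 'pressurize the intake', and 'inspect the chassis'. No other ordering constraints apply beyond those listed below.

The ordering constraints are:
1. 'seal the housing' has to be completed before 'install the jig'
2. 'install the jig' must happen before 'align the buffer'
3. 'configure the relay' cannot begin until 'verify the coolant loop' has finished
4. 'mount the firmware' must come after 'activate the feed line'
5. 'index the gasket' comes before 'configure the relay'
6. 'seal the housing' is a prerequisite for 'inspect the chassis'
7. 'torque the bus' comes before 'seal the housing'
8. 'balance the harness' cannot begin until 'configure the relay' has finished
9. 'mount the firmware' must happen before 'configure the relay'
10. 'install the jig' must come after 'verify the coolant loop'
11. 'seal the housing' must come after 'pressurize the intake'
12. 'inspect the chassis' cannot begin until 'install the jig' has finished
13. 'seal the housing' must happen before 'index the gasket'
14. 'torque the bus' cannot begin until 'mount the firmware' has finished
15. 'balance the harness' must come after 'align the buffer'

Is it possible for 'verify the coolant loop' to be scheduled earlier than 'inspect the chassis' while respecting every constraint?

'verify the coolant loop' is actually forced before 'inspect the chassis' by the constraints, so certainly some valid ordering has 'verify the coolant loop' first.

Yes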